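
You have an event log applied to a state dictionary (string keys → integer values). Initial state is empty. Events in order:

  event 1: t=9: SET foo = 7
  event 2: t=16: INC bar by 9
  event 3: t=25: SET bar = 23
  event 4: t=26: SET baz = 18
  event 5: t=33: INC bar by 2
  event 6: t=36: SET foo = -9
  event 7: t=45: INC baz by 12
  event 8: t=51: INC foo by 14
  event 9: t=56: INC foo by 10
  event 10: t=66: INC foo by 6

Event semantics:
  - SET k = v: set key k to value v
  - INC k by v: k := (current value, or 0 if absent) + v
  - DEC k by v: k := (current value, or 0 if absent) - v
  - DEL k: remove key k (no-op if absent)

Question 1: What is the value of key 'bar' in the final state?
Answer: 25

Derivation:
Track key 'bar' through all 10 events:
  event 1 (t=9: SET foo = 7): bar unchanged
  event 2 (t=16: INC bar by 9): bar (absent) -> 9
  event 3 (t=25: SET bar = 23): bar 9 -> 23
  event 4 (t=26: SET baz = 18): bar unchanged
  event 5 (t=33: INC bar by 2): bar 23 -> 25
  event 6 (t=36: SET foo = -9): bar unchanged
  event 7 (t=45: INC baz by 12): bar unchanged
  event 8 (t=51: INC foo by 14): bar unchanged
  event 9 (t=56: INC foo by 10): bar unchanged
  event 10 (t=66: INC foo by 6): bar unchanged
Final: bar = 25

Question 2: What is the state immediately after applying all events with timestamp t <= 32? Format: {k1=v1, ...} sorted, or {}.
Answer: {bar=23, baz=18, foo=7}

Derivation:
Apply events with t <= 32 (4 events):
  after event 1 (t=9: SET foo = 7): {foo=7}
  after event 2 (t=16: INC bar by 9): {bar=9, foo=7}
  after event 3 (t=25: SET bar = 23): {bar=23, foo=7}
  after event 4 (t=26: SET baz = 18): {bar=23, baz=18, foo=7}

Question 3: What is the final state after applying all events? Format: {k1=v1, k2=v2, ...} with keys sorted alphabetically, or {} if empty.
  after event 1 (t=9: SET foo = 7): {foo=7}
  after event 2 (t=16: INC bar by 9): {bar=9, foo=7}
  after event 3 (t=25: SET bar = 23): {bar=23, foo=7}
  after event 4 (t=26: SET baz = 18): {bar=23, baz=18, foo=7}
  after event 5 (t=33: INC bar by 2): {bar=25, baz=18, foo=7}
  after event 6 (t=36: SET foo = -9): {bar=25, baz=18, foo=-9}
  after event 7 (t=45: INC baz by 12): {bar=25, baz=30, foo=-9}
  after event 8 (t=51: INC foo by 14): {bar=25, baz=30, foo=5}
  after event 9 (t=56: INC foo by 10): {bar=25, baz=30, foo=15}
  after event 10 (t=66: INC foo by 6): {bar=25, baz=30, foo=21}

Answer: {bar=25, baz=30, foo=21}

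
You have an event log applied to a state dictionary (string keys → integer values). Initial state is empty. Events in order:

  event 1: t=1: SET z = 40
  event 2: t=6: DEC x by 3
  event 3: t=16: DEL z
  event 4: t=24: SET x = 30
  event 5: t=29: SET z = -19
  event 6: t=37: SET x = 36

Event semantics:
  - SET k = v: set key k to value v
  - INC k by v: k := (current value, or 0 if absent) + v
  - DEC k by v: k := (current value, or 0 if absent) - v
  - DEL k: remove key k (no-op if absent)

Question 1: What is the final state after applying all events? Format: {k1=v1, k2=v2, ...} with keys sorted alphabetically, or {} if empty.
  after event 1 (t=1: SET z = 40): {z=40}
  after event 2 (t=6: DEC x by 3): {x=-3, z=40}
  after event 3 (t=16: DEL z): {x=-3}
  after event 4 (t=24: SET x = 30): {x=30}
  after event 5 (t=29: SET z = -19): {x=30, z=-19}
  after event 6 (t=37: SET x = 36): {x=36, z=-19}

Answer: {x=36, z=-19}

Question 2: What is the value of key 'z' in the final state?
Track key 'z' through all 6 events:
  event 1 (t=1: SET z = 40): z (absent) -> 40
  event 2 (t=6: DEC x by 3): z unchanged
  event 3 (t=16: DEL z): z 40 -> (absent)
  event 4 (t=24: SET x = 30): z unchanged
  event 5 (t=29: SET z = -19): z (absent) -> -19
  event 6 (t=37: SET x = 36): z unchanged
Final: z = -19

Answer: -19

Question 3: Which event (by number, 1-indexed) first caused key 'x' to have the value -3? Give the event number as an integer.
Answer: 2

Derivation:
Looking for first event where x becomes -3:
  event 2: x (absent) -> -3  <-- first match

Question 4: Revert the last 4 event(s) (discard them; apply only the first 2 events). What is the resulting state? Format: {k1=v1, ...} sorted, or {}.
Answer: {x=-3, z=40}

Derivation:
Keep first 2 events (discard last 4):
  after event 1 (t=1: SET z = 40): {z=40}
  after event 2 (t=6: DEC x by 3): {x=-3, z=40}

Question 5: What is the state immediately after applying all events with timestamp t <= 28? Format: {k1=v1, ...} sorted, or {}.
Apply events with t <= 28 (4 events):
  after event 1 (t=1: SET z = 40): {z=40}
  after event 2 (t=6: DEC x by 3): {x=-3, z=40}
  after event 3 (t=16: DEL z): {x=-3}
  after event 4 (t=24: SET x = 30): {x=30}

Answer: {x=30}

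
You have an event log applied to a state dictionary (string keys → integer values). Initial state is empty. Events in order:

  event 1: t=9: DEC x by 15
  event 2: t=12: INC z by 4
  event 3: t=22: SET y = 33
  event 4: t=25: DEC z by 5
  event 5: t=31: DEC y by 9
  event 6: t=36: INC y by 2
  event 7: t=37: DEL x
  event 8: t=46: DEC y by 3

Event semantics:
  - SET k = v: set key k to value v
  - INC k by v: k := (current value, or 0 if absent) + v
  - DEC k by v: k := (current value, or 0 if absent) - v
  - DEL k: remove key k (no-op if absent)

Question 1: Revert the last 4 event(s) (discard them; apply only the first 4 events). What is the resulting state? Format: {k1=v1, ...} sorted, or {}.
Answer: {x=-15, y=33, z=-1}

Derivation:
Keep first 4 events (discard last 4):
  after event 1 (t=9: DEC x by 15): {x=-15}
  after event 2 (t=12: INC z by 4): {x=-15, z=4}
  after event 3 (t=22: SET y = 33): {x=-15, y=33, z=4}
  after event 4 (t=25: DEC z by 5): {x=-15, y=33, z=-1}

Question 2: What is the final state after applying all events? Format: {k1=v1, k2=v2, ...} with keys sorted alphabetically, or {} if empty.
Answer: {y=23, z=-1}

Derivation:
  after event 1 (t=9: DEC x by 15): {x=-15}
  after event 2 (t=12: INC z by 4): {x=-15, z=4}
  after event 3 (t=22: SET y = 33): {x=-15, y=33, z=4}
  after event 4 (t=25: DEC z by 5): {x=-15, y=33, z=-1}
  after event 5 (t=31: DEC y by 9): {x=-15, y=24, z=-1}
  after event 6 (t=36: INC y by 2): {x=-15, y=26, z=-1}
  after event 7 (t=37: DEL x): {y=26, z=-1}
  after event 8 (t=46: DEC y by 3): {y=23, z=-1}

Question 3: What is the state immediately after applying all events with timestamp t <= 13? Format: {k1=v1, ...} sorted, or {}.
Answer: {x=-15, z=4}

Derivation:
Apply events with t <= 13 (2 events):
  after event 1 (t=9: DEC x by 15): {x=-15}
  after event 2 (t=12: INC z by 4): {x=-15, z=4}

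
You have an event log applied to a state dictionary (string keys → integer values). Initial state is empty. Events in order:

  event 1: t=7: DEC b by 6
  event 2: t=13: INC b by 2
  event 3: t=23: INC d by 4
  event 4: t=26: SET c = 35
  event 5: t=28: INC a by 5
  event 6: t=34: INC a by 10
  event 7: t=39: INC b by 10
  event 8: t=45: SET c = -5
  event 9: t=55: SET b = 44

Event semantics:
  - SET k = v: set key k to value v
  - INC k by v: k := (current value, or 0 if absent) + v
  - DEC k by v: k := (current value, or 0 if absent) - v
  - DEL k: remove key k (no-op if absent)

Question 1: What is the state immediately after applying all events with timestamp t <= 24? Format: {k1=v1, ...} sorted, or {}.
Apply events with t <= 24 (3 events):
  after event 1 (t=7: DEC b by 6): {b=-6}
  after event 2 (t=13: INC b by 2): {b=-4}
  after event 3 (t=23: INC d by 4): {b=-4, d=4}

Answer: {b=-4, d=4}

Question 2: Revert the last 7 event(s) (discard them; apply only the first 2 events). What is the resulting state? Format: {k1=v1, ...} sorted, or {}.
Answer: {b=-4}

Derivation:
Keep first 2 events (discard last 7):
  after event 1 (t=7: DEC b by 6): {b=-6}
  after event 2 (t=13: INC b by 2): {b=-4}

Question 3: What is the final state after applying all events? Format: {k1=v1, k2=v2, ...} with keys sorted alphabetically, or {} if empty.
  after event 1 (t=7: DEC b by 6): {b=-6}
  after event 2 (t=13: INC b by 2): {b=-4}
  after event 3 (t=23: INC d by 4): {b=-4, d=4}
  after event 4 (t=26: SET c = 35): {b=-4, c=35, d=4}
  after event 5 (t=28: INC a by 5): {a=5, b=-4, c=35, d=4}
  after event 6 (t=34: INC a by 10): {a=15, b=-4, c=35, d=4}
  after event 7 (t=39: INC b by 10): {a=15, b=6, c=35, d=4}
  after event 8 (t=45: SET c = -5): {a=15, b=6, c=-5, d=4}
  after event 9 (t=55: SET b = 44): {a=15, b=44, c=-5, d=4}

Answer: {a=15, b=44, c=-5, d=4}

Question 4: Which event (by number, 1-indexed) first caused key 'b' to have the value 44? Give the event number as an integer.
Looking for first event where b becomes 44:
  event 1: b = -6
  event 2: b = -4
  event 3: b = -4
  event 4: b = -4
  event 5: b = -4
  event 6: b = -4
  event 7: b = 6
  event 8: b = 6
  event 9: b 6 -> 44  <-- first match

Answer: 9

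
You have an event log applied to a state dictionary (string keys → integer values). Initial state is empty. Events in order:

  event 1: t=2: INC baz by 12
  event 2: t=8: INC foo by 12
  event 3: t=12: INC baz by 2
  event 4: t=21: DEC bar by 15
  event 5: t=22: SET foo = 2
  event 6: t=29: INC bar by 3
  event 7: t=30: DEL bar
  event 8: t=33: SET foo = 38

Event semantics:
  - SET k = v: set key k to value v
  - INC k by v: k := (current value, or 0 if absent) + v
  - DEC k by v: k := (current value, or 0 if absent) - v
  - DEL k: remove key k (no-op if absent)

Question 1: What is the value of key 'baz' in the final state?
Track key 'baz' through all 8 events:
  event 1 (t=2: INC baz by 12): baz (absent) -> 12
  event 2 (t=8: INC foo by 12): baz unchanged
  event 3 (t=12: INC baz by 2): baz 12 -> 14
  event 4 (t=21: DEC bar by 15): baz unchanged
  event 5 (t=22: SET foo = 2): baz unchanged
  event 6 (t=29: INC bar by 3): baz unchanged
  event 7 (t=30: DEL bar): baz unchanged
  event 8 (t=33: SET foo = 38): baz unchanged
Final: baz = 14

Answer: 14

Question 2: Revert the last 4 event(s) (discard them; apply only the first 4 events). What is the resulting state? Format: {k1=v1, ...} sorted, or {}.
Answer: {bar=-15, baz=14, foo=12}

Derivation:
Keep first 4 events (discard last 4):
  after event 1 (t=2: INC baz by 12): {baz=12}
  after event 2 (t=8: INC foo by 12): {baz=12, foo=12}
  after event 3 (t=12: INC baz by 2): {baz=14, foo=12}
  after event 4 (t=21: DEC bar by 15): {bar=-15, baz=14, foo=12}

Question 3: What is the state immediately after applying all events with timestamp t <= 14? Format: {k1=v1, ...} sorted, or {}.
Apply events with t <= 14 (3 events):
  after event 1 (t=2: INC baz by 12): {baz=12}
  after event 2 (t=8: INC foo by 12): {baz=12, foo=12}
  after event 3 (t=12: INC baz by 2): {baz=14, foo=12}

Answer: {baz=14, foo=12}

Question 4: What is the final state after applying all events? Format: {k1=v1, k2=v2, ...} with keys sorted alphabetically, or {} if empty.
  after event 1 (t=2: INC baz by 12): {baz=12}
  after event 2 (t=8: INC foo by 12): {baz=12, foo=12}
  after event 3 (t=12: INC baz by 2): {baz=14, foo=12}
  after event 4 (t=21: DEC bar by 15): {bar=-15, baz=14, foo=12}
  after event 5 (t=22: SET foo = 2): {bar=-15, baz=14, foo=2}
  after event 6 (t=29: INC bar by 3): {bar=-12, baz=14, foo=2}
  after event 7 (t=30: DEL bar): {baz=14, foo=2}
  after event 8 (t=33: SET foo = 38): {baz=14, foo=38}

Answer: {baz=14, foo=38}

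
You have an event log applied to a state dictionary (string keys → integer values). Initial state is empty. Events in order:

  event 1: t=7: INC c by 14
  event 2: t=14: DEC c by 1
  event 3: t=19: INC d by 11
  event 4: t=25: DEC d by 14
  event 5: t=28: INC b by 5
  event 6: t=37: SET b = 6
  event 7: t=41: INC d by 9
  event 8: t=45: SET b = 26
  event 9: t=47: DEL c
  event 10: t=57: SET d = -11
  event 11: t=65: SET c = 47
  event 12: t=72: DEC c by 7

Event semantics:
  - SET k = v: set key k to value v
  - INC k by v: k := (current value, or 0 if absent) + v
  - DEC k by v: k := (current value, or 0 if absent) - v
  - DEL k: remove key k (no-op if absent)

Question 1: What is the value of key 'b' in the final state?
Answer: 26

Derivation:
Track key 'b' through all 12 events:
  event 1 (t=7: INC c by 14): b unchanged
  event 2 (t=14: DEC c by 1): b unchanged
  event 3 (t=19: INC d by 11): b unchanged
  event 4 (t=25: DEC d by 14): b unchanged
  event 5 (t=28: INC b by 5): b (absent) -> 5
  event 6 (t=37: SET b = 6): b 5 -> 6
  event 7 (t=41: INC d by 9): b unchanged
  event 8 (t=45: SET b = 26): b 6 -> 26
  event 9 (t=47: DEL c): b unchanged
  event 10 (t=57: SET d = -11): b unchanged
  event 11 (t=65: SET c = 47): b unchanged
  event 12 (t=72: DEC c by 7): b unchanged
Final: b = 26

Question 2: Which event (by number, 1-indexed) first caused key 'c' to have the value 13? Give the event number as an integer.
Looking for first event where c becomes 13:
  event 1: c = 14
  event 2: c 14 -> 13  <-- first match

Answer: 2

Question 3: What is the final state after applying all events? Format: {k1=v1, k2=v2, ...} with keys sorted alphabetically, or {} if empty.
Answer: {b=26, c=40, d=-11}

Derivation:
  after event 1 (t=7: INC c by 14): {c=14}
  after event 2 (t=14: DEC c by 1): {c=13}
  after event 3 (t=19: INC d by 11): {c=13, d=11}
  after event 4 (t=25: DEC d by 14): {c=13, d=-3}
  after event 5 (t=28: INC b by 5): {b=5, c=13, d=-3}
  after event 6 (t=37: SET b = 6): {b=6, c=13, d=-3}
  after event 7 (t=41: INC d by 9): {b=6, c=13, d=6}
  after event 8 (t=45: SET b = 26): {b=26, c=13, d=6}
  after event 9 (t=47: DEL c): {b=26, d=6}
  after event 10 (t=57: SET d = -11): {b=26, d=-11}
  after event 11 (t=65: SET c = 47): {b=26, c=47, d=-11}
  after event 12 (t=72: DEC c by 7): {b=26, c=40, d=-11}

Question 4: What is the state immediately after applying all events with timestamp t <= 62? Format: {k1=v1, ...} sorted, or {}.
Answer: {b=26, d=-11}

Derivation:
Apply events with t <= 62 (10 events):
  after event 1 (t=7: INC c by 14): {c=14}
  after event 2 (t=14: DEC c by 1): {c=13}
  after event 3 (t=19: INC d by 11): {c=13, d=11}
  after event 4 (t=25: DEC d by 14): {c=13, d=-3}
  after event 5 (t=28: INC b by 5): {b=5, c=13, d=-3}
  after event 6 (t=37: SET b = 6): {b=6, c=13, d=-3}
  after event 7 (t=41: INC d by 9): {b=6, c=13, d=6}
  after event 8 (t=45: SET b = 26): {b=26, c=13, d=6}
  after event 9 (t=47: DEL c): {b=26, d=6}
  after event 10 (t=57: SET d = -11): {b=26, d=-11}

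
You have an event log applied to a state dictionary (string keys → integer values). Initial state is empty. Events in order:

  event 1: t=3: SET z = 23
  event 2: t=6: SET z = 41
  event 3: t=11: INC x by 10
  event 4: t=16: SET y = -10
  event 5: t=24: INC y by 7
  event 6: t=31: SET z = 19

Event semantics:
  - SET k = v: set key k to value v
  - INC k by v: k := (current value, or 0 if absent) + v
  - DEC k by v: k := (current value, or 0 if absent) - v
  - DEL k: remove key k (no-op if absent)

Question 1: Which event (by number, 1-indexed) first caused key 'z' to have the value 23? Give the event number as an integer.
Looking for first event where z becomes 23:
  event 1: z (absent) -> 23  <-- first match

Answer: 1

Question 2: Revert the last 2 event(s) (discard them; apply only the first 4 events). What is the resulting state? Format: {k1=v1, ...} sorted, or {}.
Answer: {x=10, y=-10, z=41}

Derivation:
Keep first 4 events (discard last 2):
  after event 1 (t=3: SET z = 23): {z=23}
  after event 2 (t=6: SET z = 41): {z=41}
  after event 3 (t=11: INC x by 10): {x=10, z=41}
  after event 4 (t=16: SET y = -10): {x=10, y=-10, z=41}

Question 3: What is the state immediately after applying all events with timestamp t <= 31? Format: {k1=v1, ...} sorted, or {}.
Answer: {x=10, y=-3, z=19}

Derivation:
Apply events with t <= 31 (6 events):
  after event 1 (t=3: SET z = 23): {z=23}
  after event 2 (t=6: SET z = 41): {z=41}
  after event 3 (t=11: INC x by 10): {x=10, z=41}
  after event 4 (t=16: SET y = -10): {x=10, y=-10, z=41}
  after event 5 (t=24: INC y by 7): {x=10, y=-3, z=41}
  after event 6 (t=31: SET z = 19): {x=10, y=-3, z=19}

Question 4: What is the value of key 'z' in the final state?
Track key 'z' through all 6 events:
  event 1 (t=3: SET z = 23): z (absent) -> 23
  event 2 (t=6: SET z = 41): z 23 -> 41
  event 3 (t=11: INC x by 10): z unchanged
  event 4 (t=16: SET y = -10): z unchanged
  event 5 (t=24: INC y by 7): z unchanged
  event 6 (t=31: SET z = 19): z 41 -> 19
Final: z = 19

Answer: 19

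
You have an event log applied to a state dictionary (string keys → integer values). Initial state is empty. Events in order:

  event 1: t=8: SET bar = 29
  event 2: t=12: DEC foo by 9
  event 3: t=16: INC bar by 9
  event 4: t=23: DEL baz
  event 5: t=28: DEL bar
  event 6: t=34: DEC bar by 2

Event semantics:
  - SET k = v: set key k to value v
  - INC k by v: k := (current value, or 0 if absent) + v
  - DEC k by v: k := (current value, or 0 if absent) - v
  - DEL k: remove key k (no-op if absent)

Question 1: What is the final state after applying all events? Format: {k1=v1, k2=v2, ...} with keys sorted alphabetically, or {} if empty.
Answer: {bar=-2, foo=-9}

Derivation:
  after event 1 (t=8: SET bar = 29): {bar=29}
  after event 2 (t=12: DEC foo by 9): {bar=29, foo=-9}
  after event 3 (t=16: INC bar by 9): {bar=38, foo=-9}
  after event 4 (t=23: DEL baz): {bar=38, foo=-9}
  after event 5 (t=28: DEL bar): {foo=-9}
  after event 6 (t=34: DEC bar by 2): {bar=-2, foo=-9}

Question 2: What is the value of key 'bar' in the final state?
Track key 'bar' through all 6 events:
  event 1 (t=8: SET bar = 29): bar (absent) -> 29
  event 2 (t=12: DEC foo by 9): bar unchanged
  event 3 (t=16: INC bar by 9): bar 29 -> 38
  event 4 (t=23: DEL baz): bar unchanged
  event 5 (t=28: DEL bar): bar 38 -> (absent)
  event 6 (t=34: DEC bar by 2): bar (absent) -> -2
Final: bar = -2

Answer: -2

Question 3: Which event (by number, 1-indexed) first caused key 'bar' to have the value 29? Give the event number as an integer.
Looking for first event where bar becomes 29:
  event 1: bar (absent) -> 29  <-- first match

Answer: 1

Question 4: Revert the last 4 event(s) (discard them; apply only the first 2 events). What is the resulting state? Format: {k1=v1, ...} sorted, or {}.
Keep first 2 events (discard last 4):
  after event 1 (t=8: SET bar = 29): {bar=29}
  after event 2 (t=12: DEC foo by 9): {bar=29, foo=-9}

Answer: {bar=29, foo=-9}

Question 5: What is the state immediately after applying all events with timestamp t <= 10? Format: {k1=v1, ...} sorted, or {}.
Answer: {bar=29}

Derivation:
Apply events with t <= 10 (1 events):
  after event 1 (t=8: SET bar = 29): {bar=29}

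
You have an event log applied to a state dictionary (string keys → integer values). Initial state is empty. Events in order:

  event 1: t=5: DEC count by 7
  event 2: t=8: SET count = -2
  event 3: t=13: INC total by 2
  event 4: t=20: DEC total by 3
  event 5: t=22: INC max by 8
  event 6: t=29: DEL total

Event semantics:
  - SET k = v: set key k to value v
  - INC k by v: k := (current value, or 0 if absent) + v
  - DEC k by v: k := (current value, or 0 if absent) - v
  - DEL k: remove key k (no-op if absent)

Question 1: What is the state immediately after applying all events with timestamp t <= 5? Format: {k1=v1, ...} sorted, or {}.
Apply events with t <= 5 (1 events):
  after event 1 (t=5: DEC count by 7): {count=-7}

Answer: {count=-7}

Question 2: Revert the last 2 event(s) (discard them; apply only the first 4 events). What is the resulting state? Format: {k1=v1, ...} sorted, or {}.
Keep first 4 events (discard last 2):
  after event 1 (t=5: DEC count by 7): {count=-7}
  after event 2 (t=8: SET count = -2): {count=-2}
  after event 3 (t=13: INC total by 2): {count=-2, total=2}
  after event 4 (t=20: DEC total by 3): {count=-2, total=-1}

Answer: {count=-2, total=-1}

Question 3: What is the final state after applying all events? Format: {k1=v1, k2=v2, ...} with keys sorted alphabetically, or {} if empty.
  after event 1 (t=5: DEC count by 7): {count=-7}
  after event 2 (t=8: SET count = -2): {count=-2}
  after event 3 (t=13: INC total by 2): {count=-2, total=2}
  after event 4 (t=20: DEC total by 3): {count=-2, total=-1}
  after event 5 (t=22: INC max by 8): {count=-2, max=8, total=-1}
  after event 6 (t=29: DEL total): {count=-2, max=8}

Answer: {count=-2, max=8}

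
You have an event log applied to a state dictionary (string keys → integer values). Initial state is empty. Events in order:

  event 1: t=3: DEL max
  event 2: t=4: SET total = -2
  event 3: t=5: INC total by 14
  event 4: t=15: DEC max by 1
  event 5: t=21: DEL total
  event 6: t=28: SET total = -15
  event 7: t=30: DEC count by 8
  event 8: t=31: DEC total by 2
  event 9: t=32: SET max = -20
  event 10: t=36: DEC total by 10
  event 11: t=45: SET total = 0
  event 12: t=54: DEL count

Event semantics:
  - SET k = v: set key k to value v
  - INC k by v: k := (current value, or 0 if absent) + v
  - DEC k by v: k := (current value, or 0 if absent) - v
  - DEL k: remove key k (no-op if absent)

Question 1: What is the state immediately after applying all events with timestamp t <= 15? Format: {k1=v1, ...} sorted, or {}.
Answer: {max=-1, total=12}

Derivation:
Apply events with t <= 15 (4 events):
  after event 1 (t=3: DEL max): {}
  after event 2 (t=4: SET total = -2): {total=-2}
  after event 3 (t=5: INC total by 14): {total=12}
  after event 4 (t=15: DEC max by 1): {max=-1, total=12}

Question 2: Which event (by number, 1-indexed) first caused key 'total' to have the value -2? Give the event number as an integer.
Answer: 2

Derivation:
Looking for first event where total becomes -2:
  event 2: total (absent) -> -2  <-- first match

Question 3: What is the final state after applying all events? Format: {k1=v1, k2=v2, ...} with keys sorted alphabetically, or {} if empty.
Answer: {max=-20, total=0}

Derivation:
  after event 1 (t=3: DEL max): {}
  after event 2 (t=4: SET total = -2): {total=-2}
  after event 3 (t=5: INC total by 14): {total=12}
  after event 4 (t=15: DEC max by 1): {max=-1, total=12}
  after event 5 (t=21: DEL total): {max=-1}
  after event 6 (t=28: SET total = -15): {max=-1, total=-15}
  after event 7 (t=30: DEC count by 8): {count=-8, max=-1, total=-15}
  after event 8 (t=31: DEC total by 2): {count=-8, max=-1, total=-17}
  after event 9 (t=32: SET max = -20): {count=-8, max=-20, total=-17}
  after event 10 (t=36: DEC total by 10): {count=-8, max=-20, total=-27}
  after event 11 (t=45: SET total = 0): {count=-8, max=-20, total=0}
  after event 12 (t=54: DEL count): {max=-20, total=0}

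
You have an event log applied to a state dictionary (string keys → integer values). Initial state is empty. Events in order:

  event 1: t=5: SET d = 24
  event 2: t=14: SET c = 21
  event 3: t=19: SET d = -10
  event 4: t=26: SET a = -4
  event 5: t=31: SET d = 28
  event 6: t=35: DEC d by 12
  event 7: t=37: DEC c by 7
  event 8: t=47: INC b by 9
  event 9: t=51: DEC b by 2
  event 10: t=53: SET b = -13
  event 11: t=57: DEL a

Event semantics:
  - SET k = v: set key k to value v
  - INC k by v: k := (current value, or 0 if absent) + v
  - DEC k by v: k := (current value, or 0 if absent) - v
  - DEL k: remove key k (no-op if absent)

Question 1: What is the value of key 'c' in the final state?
Track key 'c' through all 11 events:
  event 1 (t=5: SET d = 24): c unchanged
  event 2 (t=14: SET c = 21): c (absent) -> 21
  event 3 (t=19: SET d = -10): c unchanged
  event 4 (t=26: SET a = -4): c unchanged
  event 5 (t=31: SET d = 28): c unchanged
  event 6 (t=35: DEC d by 12): c unchanged
  event 7 (t=37: DEC c by 7): c 21 -> 14
  event 8 (t=47: INC b by 9): c unchanged
  event 9 (t=51: DEC b by 2): c unchanged
  event 10 (t=53: SET b = -13): c unchanged
  event 11 (t=57: DEL a): c unchanged
Final: c = 14

Answer: 14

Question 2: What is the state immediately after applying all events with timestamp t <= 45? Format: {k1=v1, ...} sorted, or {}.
Apply events with t <= 45 (7 events):
  after event 1 (t=5: SET d = 24): {d=24}
  after event 2 (t=14: SET c = 21): {c=21, d=24}
  after event 3 (t=19: SET d = -10): {c=21, d=-10}
  after event 4 (t=26: SET a = -4): {a=-4, c=21, d=-10}
  after event 5 (t=31: SET d = 28): {a=-4, c=21, d=28}
  after event 6 (t=35: DEC d by 12): {a=-4, c=21, d=16}
  after event 7 (t=37: DEC c by 7): {a=-4, c=14, d=16}

Answer: {a=-4, c=14, d=16}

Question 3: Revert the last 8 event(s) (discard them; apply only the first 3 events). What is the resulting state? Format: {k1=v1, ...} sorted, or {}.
Answer: {c=21, d=-10}

Derivation:
Keep first 3 events (discard last 8):
  after event 1 (t=5: SET d = 24): {d=24}
  after event 2 (t=14: SET c = 21): {c=21, d=24}
  after event 3 (t=19: SET d = -10): {c=21, d=-10}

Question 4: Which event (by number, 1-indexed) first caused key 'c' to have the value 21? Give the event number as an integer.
Looking for first event where c becomes 21:
  event 2: c (absent) -> 21  <-- first match

Answer: 2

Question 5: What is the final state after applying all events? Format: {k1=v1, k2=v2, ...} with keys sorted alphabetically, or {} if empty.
  after event 1 (t=5: SET d = 24): {d=24}
  after event 2 (t=14: SET c = 21): {c=21, d=24}
  after event 3 (t=19: SET d = -10): {c=21, d=-10}
  after event 4 (t=26: SET a = -4): {a=-4, c=21, d=-10}
  after event 5 (t=31: SET d = 28): {a=-4, c=21, d=28}
  after event 6 (t=35: DEC d by 12): {a=-4, c=21, d=16}
  after event 7 (t=37: DEC c by 7): {a=-4, c=14, d=16}
  after event 8 (t=47: INC b by 9): {a=-4, b=9, c=14, d=16}
  after event 9 (t=51: DEC b by 2): {a=-4, b=7, c=14, d=16}
  after event 10 (t=53: SET b = -13): {a=-4, b=-13, c=14, d=16}
  after event 11 (t=57: DEL a): {b=-13, c=14, d=16}

Answer: {b=-13, c=14, d=16}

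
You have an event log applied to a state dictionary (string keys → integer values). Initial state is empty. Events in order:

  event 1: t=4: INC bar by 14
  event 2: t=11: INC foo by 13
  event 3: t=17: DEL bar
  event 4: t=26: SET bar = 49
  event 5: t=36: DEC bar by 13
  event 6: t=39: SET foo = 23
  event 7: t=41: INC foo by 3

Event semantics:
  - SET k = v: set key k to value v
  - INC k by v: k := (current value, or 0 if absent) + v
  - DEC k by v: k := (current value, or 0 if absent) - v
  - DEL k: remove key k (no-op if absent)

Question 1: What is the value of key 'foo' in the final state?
Answer: 26

Derivation:
Track key 'foo' through all 7 events:
  event 1 (t=4: INC bar by 14): foo unchanged
  event 2 (t=11: INC foo by 13): foo (absent) -> 13
  event 3 (t=17: DEL bar): foo unchanged
  event 4 (t=26: SET bar = 49): foo unchanged
  event 5 (t=36: DEC bar by 13): foo unchanged
  event 6 (t=39: SET foo = 23): foo 13 -> 23
  event 7 (t=41: INC foo by 3): foo 23 -> 26
Final: foo = 26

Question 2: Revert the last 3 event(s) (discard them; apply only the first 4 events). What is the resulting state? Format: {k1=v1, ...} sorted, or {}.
Answer: {bar=49, foo=13}

Derivation:
Keep first 4 events (discard last 3):
  after event 1 (t=4: INC bar by 14): {bar=14}
  after event 2 (t=11: INC foo by 13): {bar=14, foo=13}
  after event 3 (t=17: DEL bar): {foo=13}
  after event 4 (t=26: SET bar = 49): {bar=49, foo=13}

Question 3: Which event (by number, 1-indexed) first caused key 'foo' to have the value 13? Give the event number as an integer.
Looking for first event where foo becomes 13:
  event 2: foo (absent) -> 13  <-- first match

Answer: 2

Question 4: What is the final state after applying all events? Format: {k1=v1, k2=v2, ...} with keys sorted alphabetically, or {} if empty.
Answer: {bar=36, foo=26}

Derivation:
  after event 1 (t=4: INC bar by 14): {bar=14}
  after event 2 (t=11: INC foo by 13): {bar=14, foo=13}
  after event 3 (t=17: DEL bar): {foo=13}
  after event 4 (t=26: SET bar = 49): {bar=49, foo=13}
  after event 5 (t=36: DEC bar by 13): {bar=36, foo=13}
  after event 6 (t=39: SET foo = 23): {bar=36, foo=23}
  after event 7 (t=41: INC foo by 3): {bar=36, foo=26}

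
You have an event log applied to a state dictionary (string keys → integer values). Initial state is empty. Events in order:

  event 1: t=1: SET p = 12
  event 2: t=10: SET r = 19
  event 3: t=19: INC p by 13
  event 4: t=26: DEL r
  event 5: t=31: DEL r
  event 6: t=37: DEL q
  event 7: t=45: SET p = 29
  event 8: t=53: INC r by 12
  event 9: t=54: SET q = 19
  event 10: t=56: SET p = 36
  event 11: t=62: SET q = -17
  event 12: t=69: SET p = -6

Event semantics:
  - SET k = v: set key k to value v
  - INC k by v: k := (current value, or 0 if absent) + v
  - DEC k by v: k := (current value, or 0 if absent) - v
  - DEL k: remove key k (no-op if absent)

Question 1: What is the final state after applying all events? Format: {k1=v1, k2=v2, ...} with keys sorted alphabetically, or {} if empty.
  after event 1 (t=1: SET p = 12): {p=12}
  after event 2 (t=10: SET r = 19): {p=12, r=19}
  after event 3 (t=19: INC p by 13): {p=25, r=19}
  after event 4 (t=26: DEL r): {p=25}
  after event 5 (t=31: DEL r): {p=25}
  after event 6 (t=37: DEL q): {p=25}
  after event 7 (t=45: SET p = 29): {p=29}
  after event 8 (t=53: INC r by 12): {p=29, r=12}
  after event 9 (t=54: SET q = 19): {p=29, q=19, r=12}
  after event 10 (t=56: SET p = 36): {p=36, q=19, r=12}
  after event 11 (t=62: SET q = -17): {p=36, q=-17, r=12}
  after event 12 (t=69: SET p = -6): {p=-6, q=-17, r=12}

Answer: {p=-6, q=-17, r=12}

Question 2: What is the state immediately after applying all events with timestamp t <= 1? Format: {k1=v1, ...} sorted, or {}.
Answer: {p=12}

Derivation:
Apply events with t <= 1 (1 events):
  after event 1 (t=1: SET p = 12): {p=12}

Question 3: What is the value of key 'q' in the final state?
Track key 'q' through all 12 events:
  event 1 (t=1: SET p = 12): q unchanged
  event 2 (t=10: SET r = 19): q unchanged
  event 3 (t=19: INC p by 13): q unchanged
  event 4 (t=26: DEL r): q unchanged
  event 5 (t=31: DEL r): q unchanged
  event 6 (t=37: DEL q): q (absent) -> (absent)
  event 7 (t=45: SET p = 29): q unchanged
  event 8 (t=53: INC r by 12): q unchanged
  event 9 (t=54: SET q = 19): q (absent) -> 19
  event 10 (t=56: SET p = 36): q unchanged
  event 11 (t=62: SET q = -17): q 19 -> -17
  event 12 (t=69: SET p = -6): q unchanged
Final: q = -17

Answer: -17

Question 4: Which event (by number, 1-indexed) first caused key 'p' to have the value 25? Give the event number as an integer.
Looking for first event where p becomes 25:
  event 1: p = 12
  event 2: p = 12
  event 3: p 12 -> 25  <-- first match

Answer: 3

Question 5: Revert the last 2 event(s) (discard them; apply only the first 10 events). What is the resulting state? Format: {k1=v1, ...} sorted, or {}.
Answer: {p=36, q=19, r=12}

Derivation:
Keep first 10 events (discard last 2):
  after event 1 (t=1: SET p = 12): {p=12}
  after event 2 (t=10: SET r = 19): {p=12, r=19}
  after event 3 (t=19: INC p by 13): {p=25, r=19}
  after event 4 (t=26: DEL r): {p=25}
  after event 5 (t=31: DEL r): {p=25}
  after event 6 (t=37: DEL q): {p=25}
  after event 7 (t=45: SET p = 29): {p=29}
  after event 8 (t=53: INC r by 12): {p=29, r=12}
  after event 9 (t=54: SET q = 19): {p=29, q=19, r=12}
  after event 10 (t=56: SET p = 36): {p=36, q=19, r=12}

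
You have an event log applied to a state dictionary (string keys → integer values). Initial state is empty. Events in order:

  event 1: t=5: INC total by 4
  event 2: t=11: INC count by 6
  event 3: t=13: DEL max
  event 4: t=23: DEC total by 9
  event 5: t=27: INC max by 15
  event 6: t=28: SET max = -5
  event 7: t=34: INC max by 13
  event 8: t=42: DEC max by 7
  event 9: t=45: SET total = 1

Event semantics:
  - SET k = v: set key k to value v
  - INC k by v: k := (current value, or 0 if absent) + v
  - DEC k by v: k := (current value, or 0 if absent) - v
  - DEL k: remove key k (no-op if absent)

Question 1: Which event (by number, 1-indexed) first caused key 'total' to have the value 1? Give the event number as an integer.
Looking for first event where total becomes 1:
  event 1: total = 4
  event 2: total = 4
  event 3: total = 4
  event 4: total = -5
  event 5: total = -5
  event 6: total = -5
  event 7: total = -5
  event 8: total = -5
  event 9: total -5 -> 1  <-- first match

Answer: 9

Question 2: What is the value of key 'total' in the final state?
Answer: 1

Derivation:
Track key 'total' through all 9 events:
  event 1 (t=5: INC total by 4): total (absent) -> 4
  event 2 (t=11: INC count by 6): total unchanged
  event 3 (t=13: DEL max): total unchanged
  event 4 (t=23: DEC total by 9): total 4 -> -5
  event 5 (t=27: INC max by 15): total unchanged
  event 6 (t=28: SET max = -5): total unchanged
  event 7 (t=34: INC max by 13): total unchanged
  event 8 (t=42: DEC max by 7): total unchanged
  event 9 (t=45: SET total = 1): total -5 -> 1
Final: total = 1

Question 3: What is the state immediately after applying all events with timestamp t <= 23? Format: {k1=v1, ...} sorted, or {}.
Answer: {count=6, total=-5}

Derivation:
Apply events with t <= 23 (4 events):
  after event 1 (t=5: INC total by 4): {total=4}
  after event 2 (t=11: INC count by 6): {count=6, total=4}
  after event 3 (t=13: DEL max): {count=6, total=4}
  after event 4 (t=23: DEC total by 9): {count=6, total=-5}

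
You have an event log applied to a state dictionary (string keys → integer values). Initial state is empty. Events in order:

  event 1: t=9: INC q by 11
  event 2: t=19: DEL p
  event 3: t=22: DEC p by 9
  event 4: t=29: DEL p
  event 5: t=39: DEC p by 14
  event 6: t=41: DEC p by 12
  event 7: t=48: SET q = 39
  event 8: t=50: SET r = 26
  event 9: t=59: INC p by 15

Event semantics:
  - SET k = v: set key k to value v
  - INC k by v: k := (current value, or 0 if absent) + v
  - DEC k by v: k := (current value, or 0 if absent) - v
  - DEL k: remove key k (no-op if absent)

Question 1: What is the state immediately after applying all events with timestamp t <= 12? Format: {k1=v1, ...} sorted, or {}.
Answer: {q=11}

Derivation:
Apply events with t <= 12 (1 events):
  after event 1 (t=9: INC q by 11): {q=11}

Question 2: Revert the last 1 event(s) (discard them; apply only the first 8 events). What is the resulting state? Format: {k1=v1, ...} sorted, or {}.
Answer: {p=-26, q=39, r=26}

Derivation:
Keep first 8 events (discard last 1):
  after event 1 (t=9: INC q by 11): {q=11}
  after event 2 (t=19: DEL p): {q=11}
  after event 3 (t=22: DEC p by 9): {p=-9, q=11}
  after event 4 (t=29: DEL p): {q=11}
  after event 5 (t=39: DEC p by 14): {p=-14, q=11}
  after event 6 (t=41: DEC p by 12): {p=-26, q=11}
  after event 7 (t=48: SET q = 39): {p=-26, q=39}
  after event 8 (t=50: SET r = 26): {p=-26, q=39, r=26}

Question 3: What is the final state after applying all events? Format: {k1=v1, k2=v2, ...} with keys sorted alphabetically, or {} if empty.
Answer: {p=-11, q=39, r=26}

Derivation:
  after event 1 (t=9: INC q by 11): {q=11}
  after event 2 (t=19: DEL p): {q=11}
  after event 3 (t=22: DEC p by 9): {p=-9, q=11}
  after event 4 (t=29: DEL p): {q=11}
  after event 5 (t=39: DEC p by 14): {p=-14, q=11}
  after event 6 (t=41: DEC p by 12): {p=-26, q=11}
  after event 7 (t=48: SET q = 39): {p=-26, q=39}
  after event 8 (t=50: SET r = 26): {p=-26, q=39, r=26}
  after event 9 (t=59: INC p by 15): {p=-11, q=39, r=26}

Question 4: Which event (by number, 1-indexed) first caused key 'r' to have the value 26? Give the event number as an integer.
Answer: 8

Derivation:
Looking for first event where r becomes 26:
  event 8: r (absent) -> 26  <-- first match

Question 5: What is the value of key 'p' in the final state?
Track key 'p' through all 9 events:
  event 1 (t=9: INC q by 11): p unchanged
  event 2 (t=19: DEL p): p (absent) -> (absent)
  event 3 (t=22: DEC p by 9): p (absent) -> -9
  event 4 (t=29: DEL p): p -9 -> (absent)
  event 5 (t=39: DEC p by 14): p (absent) -> -14
  event 6 (t=41: DEC p by 12): p -14 -> -26
  event 7 (t=48: SET q = 39): p unchanged
  event 8 (t=50: SET r = 26): p unchanged
  event 9 (t=59: INC p by 15): p -26 -> -11
Final: p = -11

Answer: -11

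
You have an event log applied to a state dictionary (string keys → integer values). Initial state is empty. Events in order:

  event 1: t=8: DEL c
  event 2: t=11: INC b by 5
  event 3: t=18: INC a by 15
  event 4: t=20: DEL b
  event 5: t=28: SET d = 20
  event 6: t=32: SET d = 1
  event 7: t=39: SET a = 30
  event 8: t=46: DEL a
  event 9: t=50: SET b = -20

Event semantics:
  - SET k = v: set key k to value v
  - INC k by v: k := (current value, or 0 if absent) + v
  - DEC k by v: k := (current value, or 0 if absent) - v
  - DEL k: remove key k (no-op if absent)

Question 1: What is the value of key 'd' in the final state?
Track key 'd' through all 9 events:
  event 1 (t=8: DEL c): d unchanged
  event 2 (t=11: INC b by 5): d unchanged
  event 3 (t=18: INC a by 15): d unchanged
  event 4 (t=20: DEL b): d unchanged
  event 5 (t=28: SET d = 20): d (absent) -> 20
  event 6 (t=32: SET d = 1): d 20 -> 1
  event 7 (t=39: SET a = 30): d unchanged
  event 8 (t=46: DEL a): d unchanged
  event 9 (t=50: SET b = -20): d unchanged
Final: d = 1

Answer: 1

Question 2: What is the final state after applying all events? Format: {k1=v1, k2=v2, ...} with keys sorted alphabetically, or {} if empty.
  after event 1 (t=8: DEL c): {}
  after event 2 (t=11: INC b by 5): {b=5}
  after event 3 (t=18: INC a by 15): {a=15, b=5}
  after event 4 (t=20: DEL b): {a=15}
  after event 5 (t=28: SET d = 20): {a=15, d=20}
  after event 6 (t=32: SET d = 1): {a=15, d=1}
  after event 7 (t=39: SET a = 30): {a=30, d=1}
  after event 8 (t=46: DEL a): {d=1}
  after event 9 (t=50: SET b = -20): {b=-20, d=1}

Answer: {b=-20, d=1}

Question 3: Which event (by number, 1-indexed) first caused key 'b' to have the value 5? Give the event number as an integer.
Answer: 2

Derivation:
Looking for first event where b becomes 5:
  event 2: b (absent) -> 5  <-- first match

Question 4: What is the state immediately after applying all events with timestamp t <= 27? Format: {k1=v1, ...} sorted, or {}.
Answer: {a=15}

Derivation:
Apply events with t <= 27 (4 events):
  after event 1 (t=8: DEL c): {}
  after event 2 (t=11: INC b by 5): {b=5}
  after event 3 (t=18: INC a by 15): {a=15, b=5}
  after event 4 (t=20: DEL b): {a=15}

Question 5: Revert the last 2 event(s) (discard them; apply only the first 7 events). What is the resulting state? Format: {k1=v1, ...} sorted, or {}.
Answer: {a=30, d=1}

Derivation:
Keep first 7 events (discard last 2):
  after event 1 (t=8: DEL c): {}
  after event 2 (t=11: INC b by 5): {b=5}
  after event 3 (t=18: INC a by 15): {a=15, b=5}
  after event 4 (t=20: DEL b): {a=15}
  after event 5 (t=28: SET d = 20): {a=15, d=20}
  after event 6 (t=32: SET d = 1): {a=15, d=1}
  after event 7 (t=39: SET a = 30): {a=30, d=1}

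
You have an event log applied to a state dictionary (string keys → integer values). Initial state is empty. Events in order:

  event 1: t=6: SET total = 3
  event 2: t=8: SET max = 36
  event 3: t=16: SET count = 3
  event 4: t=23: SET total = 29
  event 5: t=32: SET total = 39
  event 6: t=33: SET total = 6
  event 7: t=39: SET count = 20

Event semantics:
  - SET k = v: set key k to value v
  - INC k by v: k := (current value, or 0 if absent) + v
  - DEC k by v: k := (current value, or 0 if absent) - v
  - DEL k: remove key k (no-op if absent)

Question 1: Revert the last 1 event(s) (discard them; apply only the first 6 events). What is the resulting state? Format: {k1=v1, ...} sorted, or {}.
Answer: {count=3, max=36, total=6}

Derivation:
Keep first 6 events (discard last 1):
  after event 1 (t=6: SET total = 3): {total=3}
  after event 2 (t=8: SET max = 36): {max=36, total=3}
  after event 3 (t=16: SET count = 3): {count=3, max=36, total=3}
  after event 4 (t=23: SET total = 29): {count=3, max=36, total=29}
  after event 5 (t=32: SET total = 39): {count=3, max=36, total=39}
  after event 6 (t=33: SET total = 6): {count=3, max=36, total=6}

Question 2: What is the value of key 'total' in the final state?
Answer: 6

Derivation:
Track key 'total' through all 7 events:
  event 1 (t=6: SET total = 3): total (absent) -> 3
  event 2 (t=8: SET max = 36): total unchanged
  event 3 (t=16: SET count = 3): total unchanged
  event 4 (t=23: SET total = 29): total 3 -> 29
  event 5 (t=32: SET total = 39): total 29 -> 39
  event 6 (t=33: SET total = 6): total 39 -> 6
  event 7 (t=39: SET count = 20): total unchanged
Final: total = 6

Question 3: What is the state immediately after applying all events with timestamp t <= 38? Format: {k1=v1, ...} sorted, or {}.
Answer: {count=3, max=36, total=6}

Derivation:
Apply events with t <= 38 (6 events):
  after event 1 (t=6: SET total = 3): {total=3}
  after event 2 (t=8: SET max = 36): {max=36, total=3}
  after event 3 (t=16: SET count = 3): {count=3, max=36, total=3}
  after event 4 (t=23: SET total = 29): {count=3, max=36, total=29}
  after event 5 (t=32: SET total = 39): {count=3, max=36, total=39}
  after event 6 (t=33: SET total = 6): {count=3, max=36, total=6}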